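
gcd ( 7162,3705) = 1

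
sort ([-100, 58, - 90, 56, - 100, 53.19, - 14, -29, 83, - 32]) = [ - 100 ,-100,-90,-32, - 29, - 14, 53.19, 56, 58, 83]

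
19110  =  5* 3822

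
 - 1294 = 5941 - 7235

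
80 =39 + 41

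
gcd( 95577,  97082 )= 1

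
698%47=40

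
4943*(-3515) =-17374645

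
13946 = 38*367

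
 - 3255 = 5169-8424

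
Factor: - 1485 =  - 3^3*5^1*11^1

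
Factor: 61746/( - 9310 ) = - 30873/4655 =-  3^1 *5^ (-1) *7^(- 2 )*19^( - 1)*41^1*251^1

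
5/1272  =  5/1272 = 0.00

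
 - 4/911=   -  4/911 = - 0.00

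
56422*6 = 338532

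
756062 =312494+443568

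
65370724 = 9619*6796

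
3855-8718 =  - 4863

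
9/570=3/190 =0.02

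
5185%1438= 871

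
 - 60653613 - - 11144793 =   -  49508820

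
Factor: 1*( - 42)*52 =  - 2^3*3^1*7^1* 13^1 = - 2184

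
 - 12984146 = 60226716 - 73210862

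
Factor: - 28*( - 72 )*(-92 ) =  - 2^7*3^2*7^1 * 23^1  =  - 185472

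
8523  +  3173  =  11696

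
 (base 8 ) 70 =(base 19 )2I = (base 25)26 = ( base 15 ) 3b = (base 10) 56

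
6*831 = 4986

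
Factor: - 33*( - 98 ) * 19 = 2^1 * 3^1*7^2*11^1*19^1=61446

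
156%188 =156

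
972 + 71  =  1043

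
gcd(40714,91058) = 2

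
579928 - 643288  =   - 63360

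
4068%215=198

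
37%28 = 9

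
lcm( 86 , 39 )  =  3354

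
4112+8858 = 12970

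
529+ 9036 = 9565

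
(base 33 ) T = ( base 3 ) 1002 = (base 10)29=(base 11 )27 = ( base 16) 1D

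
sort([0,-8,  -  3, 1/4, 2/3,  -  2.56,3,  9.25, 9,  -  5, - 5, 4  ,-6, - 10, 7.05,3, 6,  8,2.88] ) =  [ - 10 , - 8, -6, - 5, - 5, - 3, -2.56,0,1/4, 2/3, 2.88,  3,  3, 4,6, 7.05, 8 , 9, 9.25]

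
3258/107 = 30 + 48/107  =  30.45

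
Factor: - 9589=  - 43^1  *  223^1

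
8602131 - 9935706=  - 1333575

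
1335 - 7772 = - 6437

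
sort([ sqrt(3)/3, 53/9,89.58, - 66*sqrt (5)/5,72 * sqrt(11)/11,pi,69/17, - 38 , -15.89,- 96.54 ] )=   [ - 96.54,  -  38,-66 * sqrt(5 ) /5,  -  15.89,sqrt( 3 )/3, pi,69/17,53/9,72*sqrt( 11)/11,  89.58]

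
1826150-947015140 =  - 945188990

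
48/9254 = 24/4627 = 0.01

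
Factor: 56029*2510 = 140632790  =  2^1 * 5^1*43^1*251^1*1303^1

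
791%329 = 133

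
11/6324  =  11/6324 = 0.00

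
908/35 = 908/35 = 25.94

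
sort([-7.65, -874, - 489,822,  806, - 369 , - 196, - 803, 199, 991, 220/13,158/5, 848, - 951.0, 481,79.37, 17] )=[ - 951.0,-874, - 803,-489 ,- 369, - 196,-7.65, 220/13, 17, 158/5, 79.37, 199, 481, 806,822,848, 991 ]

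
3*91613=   274839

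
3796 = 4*949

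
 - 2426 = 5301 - 7727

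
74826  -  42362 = 32464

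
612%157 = 141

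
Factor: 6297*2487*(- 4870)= -76267311930 = -2^1*3^2*5^1*487^1*829^1*2099^1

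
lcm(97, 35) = 3395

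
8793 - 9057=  - 264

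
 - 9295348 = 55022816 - 64318164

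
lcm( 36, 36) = 36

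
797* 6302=5022694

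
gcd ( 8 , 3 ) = 1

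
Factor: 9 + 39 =48 = 2^4*3^1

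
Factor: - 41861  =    -  41^1*  1021^1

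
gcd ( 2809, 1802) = 53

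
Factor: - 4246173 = - 3^2*463^1*1019^1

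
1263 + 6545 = 7808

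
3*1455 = 4365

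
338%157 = 24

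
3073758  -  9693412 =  - 6619654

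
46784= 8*5848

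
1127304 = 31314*36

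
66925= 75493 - 8568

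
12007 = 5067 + 6940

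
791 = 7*113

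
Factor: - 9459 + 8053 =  - 2^1*19^1*37^1 = - 1406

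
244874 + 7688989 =7933863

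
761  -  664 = 97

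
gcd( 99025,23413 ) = 1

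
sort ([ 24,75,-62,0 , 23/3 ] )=[-62, 0 , 23/3, 24, 75]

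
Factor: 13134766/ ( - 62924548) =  - 6567383/31462274 = - 2^( - 1)*17^( - 2)*29^( - 1 ) * 103^1*1877^( - 1 )*63761^1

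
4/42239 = 4/42239=0.00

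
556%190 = 176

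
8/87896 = 1/10987  =  0.00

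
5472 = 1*5472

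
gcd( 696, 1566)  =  174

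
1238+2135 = 3373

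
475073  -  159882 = 315191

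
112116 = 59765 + 52351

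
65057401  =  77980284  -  12922883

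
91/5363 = 91/5363 = 0.02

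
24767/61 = 406 + 1/61 = 406.02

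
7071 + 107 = 7178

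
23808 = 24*992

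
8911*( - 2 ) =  - 17822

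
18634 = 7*2662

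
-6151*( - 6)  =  36906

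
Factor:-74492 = -2^2*11^1*1693^1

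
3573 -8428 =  - 4855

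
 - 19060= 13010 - 32070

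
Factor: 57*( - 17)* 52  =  -2^2*3^1*13^1*17^1* 19^1= - 50388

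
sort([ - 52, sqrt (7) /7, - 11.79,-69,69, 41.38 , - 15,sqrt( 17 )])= [ - 69, - 52, - 15,-11.79,sqrt( 7) /7,  sqrt(  17 ),41.38,69]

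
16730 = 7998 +8732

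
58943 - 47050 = 11893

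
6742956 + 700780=7443736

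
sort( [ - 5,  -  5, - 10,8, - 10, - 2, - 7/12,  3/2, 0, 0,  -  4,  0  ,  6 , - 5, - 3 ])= [ - 10, - 10, - 5, - 5, - 5,-4, - 3, - 2,  -  7/12, 0,0, 0,3/2,  6,8 ]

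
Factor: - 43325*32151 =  - 1392942075=- 3^1 * 5^2* 7^1*1531^1 *1733^1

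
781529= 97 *8057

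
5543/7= 791 + 6/7 = 791.86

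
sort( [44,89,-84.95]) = [  -  84.95, 44,89] 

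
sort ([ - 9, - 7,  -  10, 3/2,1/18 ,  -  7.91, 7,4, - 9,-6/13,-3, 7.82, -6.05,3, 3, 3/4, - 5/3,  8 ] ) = [-10, - 9 , - 9  , - 7.91, - 7 ,-6.05,-3, - 5/3 , - 6/13,1/18, 3/4, 3/2,3 , 3,4,7 , 7.82 , 8] 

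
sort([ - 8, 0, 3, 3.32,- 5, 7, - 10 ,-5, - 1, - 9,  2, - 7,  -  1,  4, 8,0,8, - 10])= [-10,-10  , - 9, - 8,  -  7,- 5, - 5, - 1, - 1,0 , 0, 2 , 3, 3.32, 4, 7, 8, 8 ]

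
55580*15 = 833700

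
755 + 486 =1241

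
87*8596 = 747852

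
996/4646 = 498/2323 = 0.21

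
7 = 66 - 59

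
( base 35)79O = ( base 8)21322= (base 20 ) 125E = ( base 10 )8914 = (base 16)22D2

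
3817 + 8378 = 12195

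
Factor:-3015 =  - 3^2 * 5^1*67^1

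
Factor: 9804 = 2^2*3^1 * 19^1 *43^1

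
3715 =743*5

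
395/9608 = 395/9608 = 0.04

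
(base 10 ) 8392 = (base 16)20c8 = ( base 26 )cak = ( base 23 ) FJK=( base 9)12454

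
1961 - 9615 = - 7654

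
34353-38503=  - 4150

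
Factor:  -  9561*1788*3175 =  - 54276840900 = -  2^2*3^2*5^2*127^1*149^1*3187^1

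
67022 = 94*713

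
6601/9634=6601/9634 = 0.69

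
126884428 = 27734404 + 99150024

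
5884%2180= 1524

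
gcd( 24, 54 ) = 6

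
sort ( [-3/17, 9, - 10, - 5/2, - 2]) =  [ - 10,-5/2, - 2, - 3/17,9]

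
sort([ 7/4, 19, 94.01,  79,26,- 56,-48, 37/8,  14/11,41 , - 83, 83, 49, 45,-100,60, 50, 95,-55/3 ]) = [ - 100,  -  83, - 56, - 48, - 55/3, 14/11,7/4, 37/8,19, 26, 41, 45, 49,50, 60,79,  83 , 94.01, 95 ] 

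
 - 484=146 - 630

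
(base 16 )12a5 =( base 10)4773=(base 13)2232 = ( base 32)4l5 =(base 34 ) 44d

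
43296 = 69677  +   - 26381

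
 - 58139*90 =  - 5232510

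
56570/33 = 56570/33 = 1714.24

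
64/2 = 32 = 32.00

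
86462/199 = 434 + 96/199 = 434.48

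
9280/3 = 3093+1/3 = 3093.33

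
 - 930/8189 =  - 930/8189 = - 0.11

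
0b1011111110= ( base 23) 1a7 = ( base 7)2143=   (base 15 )361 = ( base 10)766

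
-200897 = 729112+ - 930009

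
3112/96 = 389/12 = 32.42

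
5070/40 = 126 + 3/4 = 126.75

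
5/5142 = 5/5142 = 0.00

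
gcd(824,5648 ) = 8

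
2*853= 1706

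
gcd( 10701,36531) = 369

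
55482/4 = 27741/2 = 13870.50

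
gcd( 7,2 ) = 1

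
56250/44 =1278  +  9/22 = 1278.41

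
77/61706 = 77/61706 = 0.00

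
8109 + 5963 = 14072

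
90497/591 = 90497/591=   153.13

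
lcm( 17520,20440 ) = 122640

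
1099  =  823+276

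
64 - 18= 46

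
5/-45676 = -1  +  45671/45676 =-0.00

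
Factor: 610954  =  2^1 * 305477^1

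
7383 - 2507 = 4876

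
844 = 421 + 423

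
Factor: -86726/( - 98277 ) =2^1* 3^(- 1)*17^( - 1)*41^ ( - 1 )*47^( - 1)*103^1*421^1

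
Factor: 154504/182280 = 3^( - 1)*5^(-1)*7^(-1)*89^1 = 89/105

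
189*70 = 13230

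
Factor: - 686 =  - 2^1 * 7^3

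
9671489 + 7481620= 17153109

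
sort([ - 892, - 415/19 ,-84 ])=[- 892, - 84,  -  415/19 ]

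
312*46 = 14352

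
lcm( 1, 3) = 3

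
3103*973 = 3019219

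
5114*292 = 1493288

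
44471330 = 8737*5090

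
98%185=98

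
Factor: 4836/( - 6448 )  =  -3/4 = - 2^ ( - 2 )*3^1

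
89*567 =50463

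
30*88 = 2640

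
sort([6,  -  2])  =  [ - 2,6]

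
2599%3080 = 2599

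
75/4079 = 75/4079  =  0.02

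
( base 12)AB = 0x83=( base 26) 51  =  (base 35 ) 3q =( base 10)131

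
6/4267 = 6/4267 =0.00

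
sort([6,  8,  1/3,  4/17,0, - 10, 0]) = [  -  10,  0 , 0, 4/17, 1/3,  6, 8]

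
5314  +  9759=15073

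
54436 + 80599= 135035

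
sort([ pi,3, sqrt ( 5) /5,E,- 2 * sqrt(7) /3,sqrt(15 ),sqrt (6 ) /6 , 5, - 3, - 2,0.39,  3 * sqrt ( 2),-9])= [ - 9 , - 3, - 2, - 2*sqrt(7 ) /3,0.39,sqrt( 6 ) /6,sqrt(5 ) /5,E,3,pi,sqrt (15),  3 * sqrt ( 2),5 ]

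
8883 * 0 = 0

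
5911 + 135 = 6046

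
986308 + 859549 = 1845857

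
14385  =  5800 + 8585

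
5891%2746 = 399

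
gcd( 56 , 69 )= 1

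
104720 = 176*595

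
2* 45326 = 90652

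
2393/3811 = 2393/3811=0.63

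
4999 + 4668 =9667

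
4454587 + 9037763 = 13492350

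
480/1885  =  96/377  =  0.25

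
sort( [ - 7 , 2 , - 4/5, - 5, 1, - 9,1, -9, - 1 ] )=[ - 9,-9 ,  -  7, - 5, - 1, - 4/5, 1,1 , 2] 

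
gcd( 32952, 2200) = 8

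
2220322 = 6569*338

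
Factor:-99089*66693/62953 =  - 600776607/5723 = - 3^1*43^1*47^1* 59^ ( - 1 )* 97^( - 1)*99089^1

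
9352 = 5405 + 3947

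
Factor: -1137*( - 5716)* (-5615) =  - 2^2*3^1 * 5^1*379^1*1123^1 * 1429^1 = - 36492401580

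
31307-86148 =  -54841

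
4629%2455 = 2174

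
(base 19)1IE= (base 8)1315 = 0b1011001101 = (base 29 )OL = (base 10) 717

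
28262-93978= - 65716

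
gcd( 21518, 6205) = 1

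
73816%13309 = 7271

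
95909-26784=69125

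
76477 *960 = 73417920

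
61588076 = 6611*9316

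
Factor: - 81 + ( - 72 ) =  - 153 = - 3^2*17^1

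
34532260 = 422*81830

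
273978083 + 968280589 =1242258672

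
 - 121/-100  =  1+21/100 =1.21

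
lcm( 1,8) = 8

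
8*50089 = 400712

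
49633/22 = 49633/22 = 2256.05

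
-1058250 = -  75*14110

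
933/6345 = 311/2115 = 0.15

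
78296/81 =78296/81  =  966.62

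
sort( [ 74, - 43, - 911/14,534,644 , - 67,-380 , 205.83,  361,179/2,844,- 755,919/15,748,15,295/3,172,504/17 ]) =[ -755 ,-380, -67,-911/14,  -  43,15, 504/17,  919/15 , 74,179/2, 295/3, 172,205.83, 361,534,644,748,844 ]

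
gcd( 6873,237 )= 237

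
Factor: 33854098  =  2^1 *16927049^1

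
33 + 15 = 48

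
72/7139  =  72/7139= 0.01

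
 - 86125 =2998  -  89123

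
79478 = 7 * 11354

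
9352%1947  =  1564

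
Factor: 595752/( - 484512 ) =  - 2^( - 2 )*7^ (  -  2 )*241^1 = - 241/196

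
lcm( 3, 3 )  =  3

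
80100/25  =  3204 = 3204.00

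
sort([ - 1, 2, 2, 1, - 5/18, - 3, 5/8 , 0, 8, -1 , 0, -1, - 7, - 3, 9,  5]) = [ - 7, - 3, - 3, - 1, - 1, - 1, -5/18, 0, 0, 5/8,1, 2, 2, 5, 8, 9]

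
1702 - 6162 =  - 4460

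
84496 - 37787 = 46709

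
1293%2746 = 1293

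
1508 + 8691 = 10199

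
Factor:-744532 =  - 2^2*17^1 * 10949^1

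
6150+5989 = 12139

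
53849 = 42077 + 11772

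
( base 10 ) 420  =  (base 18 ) 156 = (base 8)644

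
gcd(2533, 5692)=1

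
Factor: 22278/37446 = 47^1*79^( - 1) = 47/79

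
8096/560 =14+ 16/35 = 14.46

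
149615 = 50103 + 99512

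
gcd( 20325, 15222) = 3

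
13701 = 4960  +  8741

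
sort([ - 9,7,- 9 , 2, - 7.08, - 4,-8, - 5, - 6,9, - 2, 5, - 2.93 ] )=[ - 9, - 9, - 8, - 7.08, - 6, - 5, - 4,-2.93 , - 2, 2, 5, 7,9]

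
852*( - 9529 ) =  - 8118708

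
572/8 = 71 + 1/2 = 71.50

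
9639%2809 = 1212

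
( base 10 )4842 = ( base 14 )1A9C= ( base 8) 11352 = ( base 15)167C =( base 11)3702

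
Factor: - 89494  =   - 2^1*29^1*1543^1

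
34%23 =11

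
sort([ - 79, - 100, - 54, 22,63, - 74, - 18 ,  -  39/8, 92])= [  -  100,-79,- 74 , - 54, - 18,- 39/8, 22 , 63, 92]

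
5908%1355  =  488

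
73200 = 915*80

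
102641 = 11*9331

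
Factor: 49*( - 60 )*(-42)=123480 = 2^3 * 3^2*5^1*7^3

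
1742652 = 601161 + 1141491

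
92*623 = 57316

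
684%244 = 196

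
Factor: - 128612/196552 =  - 407/622 = - 2^( - 1 )* 11^1 * 37^1 *311^( - 1 ) 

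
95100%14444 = 8436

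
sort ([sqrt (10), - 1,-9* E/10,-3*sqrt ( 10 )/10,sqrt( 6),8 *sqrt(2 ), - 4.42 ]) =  [ - 4.42, - 9*E/10, - 1, - 3*sqrt( 10 ) /10,sqrt( 6), sqrt( 10),8 *sqrt( 2)]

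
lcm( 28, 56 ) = 56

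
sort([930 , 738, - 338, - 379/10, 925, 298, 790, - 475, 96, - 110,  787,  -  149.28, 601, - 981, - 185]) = [ - 981, - 475, - 338, - 185, - 149.28, - 110, - 379/10,96,298,601, 738, 787, 790, 925, 930]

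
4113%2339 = 1774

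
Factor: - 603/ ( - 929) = 3^2 *67^1*929^( -1) 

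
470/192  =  2+43/96 = 2.45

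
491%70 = 1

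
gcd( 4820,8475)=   5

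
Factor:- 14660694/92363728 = -2^ (- 3 ) * 3^2*83^ ( - 1 ) *157^( - 1)* 443^(- 1 )*547^1*  1489^1=- 7330347/46181864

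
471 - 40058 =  - 39587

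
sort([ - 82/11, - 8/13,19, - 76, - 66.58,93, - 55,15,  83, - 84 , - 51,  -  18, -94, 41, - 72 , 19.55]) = [ -94, - 84, - 76, - 72 , - 66.58, -55, - 51, - 18, - 82/11 , - 8/13, 15 , 19,19.55,41,83 , 93]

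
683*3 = 2049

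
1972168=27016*73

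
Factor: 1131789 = 3^1*377263^1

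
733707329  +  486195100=1219902429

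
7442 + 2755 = 10197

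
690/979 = 690/979=   0.70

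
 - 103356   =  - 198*522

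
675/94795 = 135/18959 =0.01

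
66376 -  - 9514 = 75890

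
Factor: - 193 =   -  193^1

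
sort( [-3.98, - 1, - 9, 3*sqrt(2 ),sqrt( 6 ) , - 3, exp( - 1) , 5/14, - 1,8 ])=[ - 9,-3.98, - 3, - 1,- 1,  5/14,exp( - 1 ), sqrt( 6),3*sqrt( 2), 8]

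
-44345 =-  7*6335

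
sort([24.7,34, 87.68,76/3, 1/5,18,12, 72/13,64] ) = [1/5,72/13,  12,18, 24.7,  76/3,34,64,87.68] 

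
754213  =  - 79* ( - 9547)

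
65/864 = 65/864 = 0.08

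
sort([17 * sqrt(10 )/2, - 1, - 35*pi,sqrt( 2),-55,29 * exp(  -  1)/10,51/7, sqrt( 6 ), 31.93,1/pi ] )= [ - 35 * pi , -55, - 1, 1/pi,29 * exp( - 1)/10,sqrt(2),sqrt( 6 ), 51/7, 17*sqrt(10) /2,31.93] 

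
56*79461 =4449816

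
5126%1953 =1220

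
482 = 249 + 233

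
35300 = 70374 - 35074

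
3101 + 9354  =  12455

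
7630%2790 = 2050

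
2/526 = 1/263 = 0.00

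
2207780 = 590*3742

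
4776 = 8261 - 3485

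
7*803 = 5621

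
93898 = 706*133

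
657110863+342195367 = 999306230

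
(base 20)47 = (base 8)127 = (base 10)87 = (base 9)106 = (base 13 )69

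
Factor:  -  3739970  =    -  2^1*5^1*13^2*2213^1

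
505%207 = 91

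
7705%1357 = 920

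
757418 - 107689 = 649729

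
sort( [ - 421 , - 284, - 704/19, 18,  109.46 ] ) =[ - 421,-284,-704/19,  18,109.46 ]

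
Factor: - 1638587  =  - 29^1 *56503^1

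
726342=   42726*17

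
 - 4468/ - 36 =1117/9 =124.11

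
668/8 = 167/2 = 83.50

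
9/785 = 9/785 = 0.01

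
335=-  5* ( - 67 )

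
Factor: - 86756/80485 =- 2^2*5^( -1)*23^2*41^1 * 16097^( - 1) 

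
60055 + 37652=97707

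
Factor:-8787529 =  - 8787529^1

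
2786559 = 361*7719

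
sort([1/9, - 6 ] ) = [ - 6,1/9] 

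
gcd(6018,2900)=2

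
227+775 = 1002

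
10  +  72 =82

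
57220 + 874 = 58094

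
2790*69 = 192510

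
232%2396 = 232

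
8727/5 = 1745+2/5 = 1745.40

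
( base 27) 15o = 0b1101111000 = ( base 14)476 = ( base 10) 888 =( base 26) 184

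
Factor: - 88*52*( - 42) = 192192= 2^6*3^1*7^1*11^1*13^1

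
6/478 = 3/239 = 0.01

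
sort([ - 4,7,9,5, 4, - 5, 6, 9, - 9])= [ - 9,- 5, - 4,4 , 5, 6, 7 , 9,9] 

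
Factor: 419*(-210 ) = -2^1*3^1*5^1*7^1*419^1 = - 87990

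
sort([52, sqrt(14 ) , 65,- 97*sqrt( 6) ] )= [-97*sqrt( 6), sqrt( 14),  52,  65]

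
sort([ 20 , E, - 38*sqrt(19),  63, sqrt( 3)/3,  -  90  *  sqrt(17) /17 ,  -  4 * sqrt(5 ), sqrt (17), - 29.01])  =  [ - 38 * sqrt(19), - 29.01,-90*sqrt(17)/17 , - 4*sqrt(5 ),sqrt (3)/3,  E,sqrt( 17),20, 63]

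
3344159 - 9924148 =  - 6579989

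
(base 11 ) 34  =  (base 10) 37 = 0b100101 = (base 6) 101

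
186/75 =62/25=2.48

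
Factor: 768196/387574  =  442/223 = 2^1*13^1 * 17^1*223^( - 1)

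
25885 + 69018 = 94903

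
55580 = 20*2779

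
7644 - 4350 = 3294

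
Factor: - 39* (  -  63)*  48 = 117936 =2^4*3^4 * 7^1 * 13^1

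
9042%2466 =1644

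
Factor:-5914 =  - 2^1*2957^1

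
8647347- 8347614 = 299733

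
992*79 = 78368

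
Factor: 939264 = 2^8*3^1*1223^1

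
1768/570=884/285 = 3.10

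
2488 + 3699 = 6187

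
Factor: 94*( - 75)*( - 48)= 338400 = 2^5*3^2 * 5^2*47^1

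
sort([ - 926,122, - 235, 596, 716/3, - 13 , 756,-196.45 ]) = [ - 926, - 235, - 196.45,-13, 122, 716/3, 596,756] 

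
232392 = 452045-219653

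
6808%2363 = 2082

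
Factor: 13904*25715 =357541360 = 2^4 * 5^1*11^1*37^1*79^1 * 139^1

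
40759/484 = 40759/484 = 84.21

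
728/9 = 80+8/9= 80.89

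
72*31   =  2232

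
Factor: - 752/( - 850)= 376/425 = 2^3*5^(-2)*17^(-1 ) * 47^1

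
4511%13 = 0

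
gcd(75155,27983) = 1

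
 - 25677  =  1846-27523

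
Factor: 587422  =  2^1*11^1  *26701^1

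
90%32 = 26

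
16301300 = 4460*3655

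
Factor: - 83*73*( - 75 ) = 3^1*5^2*73^1*83^1= 454425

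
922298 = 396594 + 525704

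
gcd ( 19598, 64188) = 2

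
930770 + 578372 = 1509142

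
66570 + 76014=142584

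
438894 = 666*659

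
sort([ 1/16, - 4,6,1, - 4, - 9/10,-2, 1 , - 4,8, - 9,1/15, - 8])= [ - 9, -8,-4 , - 4,-4 , - 2, - 9/10, 1/16 , 1/15,1,  1,6, 8]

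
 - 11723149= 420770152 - 432493301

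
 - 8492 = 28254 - 36746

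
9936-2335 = 7601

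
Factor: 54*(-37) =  - 1998 = - 2^1 * 3^3*37^1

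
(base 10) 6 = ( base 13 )6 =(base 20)6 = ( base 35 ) 6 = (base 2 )110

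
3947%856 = 523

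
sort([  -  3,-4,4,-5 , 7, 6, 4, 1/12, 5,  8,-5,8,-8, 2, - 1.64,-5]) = [-8,-5, - 5, - 5,-4, - 3  , - 1.64 , 1/12, 2,4, 4 , 5,6 , 7,8, 8]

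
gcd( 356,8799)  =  1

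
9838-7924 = 1914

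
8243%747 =26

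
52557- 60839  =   - 8282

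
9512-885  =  8627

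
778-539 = 239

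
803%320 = 163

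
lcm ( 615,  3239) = 48585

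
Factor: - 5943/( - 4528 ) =21/16 = 2^( - 4)*3^1*7^1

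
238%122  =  116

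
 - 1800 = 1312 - 3112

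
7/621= 7/621 = 0.01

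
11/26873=1/2443 = 0.00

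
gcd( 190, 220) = 10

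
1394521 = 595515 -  - 799006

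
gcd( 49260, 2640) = 60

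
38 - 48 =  - 10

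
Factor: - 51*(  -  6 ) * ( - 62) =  - 18972 = - 2^2*3^2*17^1 * 31^1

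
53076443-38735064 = 14341379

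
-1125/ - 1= 1125/1 = 1125.00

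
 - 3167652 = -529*5988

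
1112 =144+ 968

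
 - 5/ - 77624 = 5/77624 =0.00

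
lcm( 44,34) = 748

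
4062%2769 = 1293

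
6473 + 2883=9356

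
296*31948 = 9456608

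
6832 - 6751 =81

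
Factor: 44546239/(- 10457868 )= -755021/177252=-  2^(-2)*3^(  -  1)*17^1*23^1* 1931^1*14771^( - 1)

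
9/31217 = 9/31217 = 0.00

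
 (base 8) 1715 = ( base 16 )3cd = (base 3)1100001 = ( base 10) 973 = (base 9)1301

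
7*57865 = 405055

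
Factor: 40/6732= 2^1*3^( - 2)*5^1*11^(-1)* 17^ ( - 1 )  =  10/1683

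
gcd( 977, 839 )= 1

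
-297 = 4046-4343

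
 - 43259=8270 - 51529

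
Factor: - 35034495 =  - 3^1*5^1*31^1*59^1*1277^1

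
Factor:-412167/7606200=-19627/362200 = - 2^(-3) * 5^ ( - 2)*19^1 * 1033^1*1811^( - 1 )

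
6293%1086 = 863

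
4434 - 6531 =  - 2097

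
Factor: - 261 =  - 3^2* 29^1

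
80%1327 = 80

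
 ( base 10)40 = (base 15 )2a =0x28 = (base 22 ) 1I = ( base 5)130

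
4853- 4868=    - 15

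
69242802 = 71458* 969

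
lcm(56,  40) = 280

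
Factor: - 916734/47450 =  - 3^1*5^ ( - 2)*  7^1 * 23^1 = - 483/25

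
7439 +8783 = 16222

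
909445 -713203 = 196242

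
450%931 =450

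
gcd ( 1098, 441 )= 9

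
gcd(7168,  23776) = 32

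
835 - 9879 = -9044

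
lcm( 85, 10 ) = 170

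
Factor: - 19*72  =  -2^3*3^2  *  19^1 =- 1368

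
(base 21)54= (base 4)1231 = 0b1101101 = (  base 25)49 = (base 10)109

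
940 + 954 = 1894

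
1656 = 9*184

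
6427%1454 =611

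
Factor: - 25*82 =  - 2^1*5^2*41^1  =  - 2050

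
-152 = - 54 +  - 98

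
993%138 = 27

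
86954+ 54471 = 141425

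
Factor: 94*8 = 752 = 2^4* 47^1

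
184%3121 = 184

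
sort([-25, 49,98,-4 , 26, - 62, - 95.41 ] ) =[-95.41, - 62, - 25, - 4,26,49,  98 ]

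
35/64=35/64 = 0.55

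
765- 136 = 629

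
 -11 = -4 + -7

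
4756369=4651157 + 105212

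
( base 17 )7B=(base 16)82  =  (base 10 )130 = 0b10000010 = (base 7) 244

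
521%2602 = 521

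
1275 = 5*255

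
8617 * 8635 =74407795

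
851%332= 187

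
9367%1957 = 1539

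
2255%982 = 291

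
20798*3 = 62394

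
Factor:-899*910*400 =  -327236000 = - 2^5*5^3*7^1*13^1*29^1*31^1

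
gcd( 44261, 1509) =1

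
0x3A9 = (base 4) 32221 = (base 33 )sd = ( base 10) 937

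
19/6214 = 19/6214 = 0.00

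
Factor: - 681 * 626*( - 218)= 2^2*3^1*109^1*227^1*313^1 = 92934708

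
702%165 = 42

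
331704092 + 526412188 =858116280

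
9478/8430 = 1+524/4215 = 1.12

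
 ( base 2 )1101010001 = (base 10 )849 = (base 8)1521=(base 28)129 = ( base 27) 14C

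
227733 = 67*3399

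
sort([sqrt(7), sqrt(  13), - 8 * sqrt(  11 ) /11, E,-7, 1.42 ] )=[ - 7,-8*sqrt( 11) /11, 1.42, sqrt(7), E, sqrt( 13) ]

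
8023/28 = 286  +  15/28 = 286.54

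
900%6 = 0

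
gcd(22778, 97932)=2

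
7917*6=47502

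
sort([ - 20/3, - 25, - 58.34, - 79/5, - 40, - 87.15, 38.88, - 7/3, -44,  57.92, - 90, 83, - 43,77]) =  [-90, - 87.15, - 58.34,-44, - 43, - 40 , - 25, - 79/5, - 20/3,- 7/3 , 38.88 , 57.92,77, 83] 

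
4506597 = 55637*81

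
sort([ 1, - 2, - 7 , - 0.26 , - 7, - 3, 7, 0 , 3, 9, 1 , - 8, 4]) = [ - 8, - 7, - 7, - 3, - 2, - 0.26, 0, 1,  1,3, 4,7,  9]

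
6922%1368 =82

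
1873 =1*1873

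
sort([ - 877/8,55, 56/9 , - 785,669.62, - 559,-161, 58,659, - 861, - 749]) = [ - 861, - 785, - 749,  -  559,  -  161,- 877/8, 56/9, 55, 58,659, 669.62]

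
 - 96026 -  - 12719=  - 83307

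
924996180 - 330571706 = 594424474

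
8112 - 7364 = 748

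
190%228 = 190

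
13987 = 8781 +5206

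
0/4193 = 0 = 0.00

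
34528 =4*8632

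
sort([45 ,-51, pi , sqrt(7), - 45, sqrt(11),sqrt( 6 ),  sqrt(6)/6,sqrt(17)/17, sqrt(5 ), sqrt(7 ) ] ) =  [ -51, - 45,sqrt(17)/17, sqrt(6)/6, sqrt( 5 )  ,  sqrt(6), sqrt( 7 ),sqrt(7),pi,sqrt(11),  45 ] 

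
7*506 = 3542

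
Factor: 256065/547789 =3^1* 5^1 * 11^(- 1) * 19^(- 1)*  43^1*397^1*2621^( - 1 )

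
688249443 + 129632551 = 817881994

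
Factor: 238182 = 2^1*3^1 * 7^1*53^1*107^1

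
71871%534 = 315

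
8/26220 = 2/6555 = 0.00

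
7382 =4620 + 2762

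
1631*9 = 14679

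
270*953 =257310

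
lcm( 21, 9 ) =63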